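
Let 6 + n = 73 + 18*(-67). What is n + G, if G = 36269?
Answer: 35130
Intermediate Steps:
n = -1139 (n = -6 + (73 + 18*(-67)) = -6 + (73 - 1206) = -6 - 1133 = -1139)
n + G = -1139 + 36269 = 35130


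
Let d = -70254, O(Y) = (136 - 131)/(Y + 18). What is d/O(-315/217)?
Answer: -36040302/155 ≈ -2.3252e+5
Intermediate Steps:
O(Y) = 5/(18 + Y)
d/O(-315/217) = -70254/(5/(18 - 315/217)) = -70254/(5/(18 - 315*1/217)) = -70254/(5/(18 - 45/31)) = -70254/(5/(513/31)) = -70254/(5*(31/513)) = -70254/155/513 = -70254*513/155 = -36040302/155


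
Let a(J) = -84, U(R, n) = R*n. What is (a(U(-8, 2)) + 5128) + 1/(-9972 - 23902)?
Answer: 170860455/33874 ≈ 5044.0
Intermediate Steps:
(a(U(-8, 2)) + 5128) + 1/(-9972 - 23902) = (-84 + 5128) + 1/(-9972 - 23902) = 5044 + 1/(-33874) = 5044 - 1/33874 = 170860455/33874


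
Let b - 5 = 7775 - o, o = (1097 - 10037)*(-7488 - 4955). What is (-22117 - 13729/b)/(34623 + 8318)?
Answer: -2460132285151/4776440794240 ≈ -0.51506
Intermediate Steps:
o = 111240420 (o = -8940*(-12443) = 111240420)
b = -111232640 (b = 5 + (7775 - 1*111240420) = 5 + (7775 - 111240420) = 5 - 111232645 = -111232640)
(-22117 - 13729/b)/(34623 + 8318) = (-22117 - 13729/(-111232640))/(34623 + 8318) = (-22117 - 13729*(-1/111232640))/42941 = (-22117 + 13729/111232640)*(1/42941) = -2460132285151/111232640*1/42941 = -2460132285151/4776440794240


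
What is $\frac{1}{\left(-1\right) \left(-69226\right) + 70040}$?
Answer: $\frac{1}{139266} \approx 7.1805 \cdot 10^{-6}$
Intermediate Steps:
$\frac{1}{\left(-1\right) \left(-69226\right) + 70040} = \frac{1}{69226 + 70040} = \frac{1}{139266}$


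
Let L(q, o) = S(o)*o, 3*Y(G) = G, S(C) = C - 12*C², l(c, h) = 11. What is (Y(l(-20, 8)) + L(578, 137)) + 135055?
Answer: -92107225/3 ≈ -3.0702e+7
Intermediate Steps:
S(C) = C - 12*C²
Y(G) = G/3
L(q, o) = o²*(1 - 12*o) (L(q, o) = (o*(1 - 12*o))*o = o²*(1 - 12*o))
(Y(l(-20, 8)) + L(578, 137)) + 135055 = ((⅓)*11 + 137²*(1 - 12*137)) + 135055 = (11/3 + 18769*(1 - 1644)) + 135055 = (11/3 + 18769*(-1643)) + 135055 = (11/3 - 30837467) + 135055 = -92512390/3 + 135055 = -92107225/3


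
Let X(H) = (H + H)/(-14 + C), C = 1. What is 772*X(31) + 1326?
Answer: -30626/13 ≈ -2355.8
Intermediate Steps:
X(H) = -2*H/13 (X(H) = (H + H)/(-14 + 1) = (2*H)/(-13) = (2*H)*(-1/13) = -2*H/13)
772*X(31) + 1326 = 772*(-2/13*31) + 1326 = 772*(-62/13) + 1326 = -47864/13 + 1326 = -30626/13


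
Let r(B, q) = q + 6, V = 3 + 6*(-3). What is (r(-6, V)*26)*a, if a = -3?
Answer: 702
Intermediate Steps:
V = -15 (V = 3 - 18 = -15)
r(B, q) = 6 + q
(r(-6, V)*26)*a = ((6 - 15)*26)*(-3) = -9*26*(-3) = -234*(-3) = 702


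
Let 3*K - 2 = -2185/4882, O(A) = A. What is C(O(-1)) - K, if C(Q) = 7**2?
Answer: 710075/14646 ≈ 48.483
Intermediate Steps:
C(Q) = 49
K = 7579/14646 (K = 2/3 + (-2185/4882)/3 = 2/3 + (-2185*1/4882)/3 = 2/3 + (1/3)*(-2185/4882) = 2/3 - 2185/14646 = 7579/14646 ≈ 0.51748)
C(O(-1)) - K = 49 - 1*7579/14646 = 49 - 7579/14646 = 710075/14646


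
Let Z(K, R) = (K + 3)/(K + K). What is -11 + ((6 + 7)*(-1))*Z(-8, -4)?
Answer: -241/16 ≈ -15.063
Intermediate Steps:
Z(K, R) = (3 + K)/(2*K) (Z(K, R) = (3 + K)/((2*K)) = (3 + K)*(1/(2*K)) = (3 + K)/(2*K))
-11 + ((6 + 7)*(-1))*Z(-8, -4) = -11 + ((6 + 7)*(-1))*((1/2)*(3 - 8)/(-8)) = -11 + (13*(-1))*((1/2)*(-1/8)*(-5)) = -11 - 13*5/16 = -11 - 65/16 = -241/16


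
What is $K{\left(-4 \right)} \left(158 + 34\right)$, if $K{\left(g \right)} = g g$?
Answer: $3072$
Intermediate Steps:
$K{\left(g \right)} = g^{2}$
$K{\left(-4 \right)} \left(158 + 34\right) = \left(-4\right)^{2} \left(158 + 34\right) = 16 \cdot 192 = 3072$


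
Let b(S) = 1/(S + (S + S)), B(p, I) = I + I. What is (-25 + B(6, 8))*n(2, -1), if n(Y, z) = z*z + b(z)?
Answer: -6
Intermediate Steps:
B(p, I) = 2*I
b(S) = 1/(3*S) (b(S) = 1/(S + 2*S) = 1/(3*S))
n(Y, z) = z² + 1/(3*z) (n(Y, z) = z*z + 1/(3*z) = z² + 1/(3*z))
(-25 + B(6, 8))*n(2, -1) = (-25 + 2*8)*((⅓ + (-1)³)/(-1)) = (-25 + 16)*(-(⅓ - 1)) = -(-9)*(-2)/3 = -9*⅔ = -6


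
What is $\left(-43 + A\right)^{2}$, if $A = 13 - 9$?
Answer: $1521$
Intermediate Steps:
$A = 4$ ($A = 13 - 9 = 4$)
$\left(-43 + A\right)^{2} = \left(-43 + 4\right)^{2} = \left(-39\right)^{2} = 1521$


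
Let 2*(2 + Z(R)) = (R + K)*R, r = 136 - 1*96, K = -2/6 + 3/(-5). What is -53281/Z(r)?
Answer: -159843/2338 ≈ -68.367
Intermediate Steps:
K = -14/15 (K = -2*1/6 + 3*(-1/5) = -1/3 - 3/5 = -14/15 ≈ -0.93333)
r = 40 (r = 136 - 96 = 40)
Z(R) = -2 + R*(-14/15 + R)/2 (Z(R) = -2 + ((R - 14/15)*R)/2 = -2 + ((-14/15 + R)*R)/2 = -2 + (R*(-14/15 + R))/2 = -2 + R*(-14/15 + R)/2)
-53281/Z(r) = -53281/(-2 + (1/2)*40**2 - 7/15*40) = -53281/(-2 + (1/2)*1600 - 56/3) = -53281/(-2 + 800 - 56/3) = -53281/2338/3 = -53281*3/2338 = -159843/2338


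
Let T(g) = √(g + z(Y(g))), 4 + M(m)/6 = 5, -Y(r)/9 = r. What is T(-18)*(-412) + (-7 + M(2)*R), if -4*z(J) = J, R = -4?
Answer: -31 - 618*I*√26 ≈ -31.0 - 3151.2*I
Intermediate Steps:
Y(r) = -9*r
z(J) = -J/4
M(m) = 6 (M(m) = -24 + 6*5 = -24 + 30 = 6)
T(g) = √13*√g/2 (T(g) = √(g - (-9)*g/4) = √(g + 9*g/4) = √(13*g/4) = √13*√g/2)
T(-18)*(-412) + (-7 + M(2)*R) = (√13*√(-18)/2)*(-412) + (-7 + 6*(-4)) = (√13*(3*I*√2)/2)*(-412) + (-7 - 24) = (3*I*√26/2)*(-412) - 31 = -618*I*√26 - 31 = -31 - 618*I*√26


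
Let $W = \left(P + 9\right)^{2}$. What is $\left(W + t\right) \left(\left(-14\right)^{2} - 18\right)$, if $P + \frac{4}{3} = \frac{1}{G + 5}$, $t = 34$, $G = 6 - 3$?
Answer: $\frac{4855217}{288} \approx 16858.0$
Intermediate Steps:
$G = 3$
$P = - \frac{29}{24}$ ($P = - \frac{4}{3} + \frac{1}{3 + 5} = - \frac{4}{3} + \frac{1}{8} = - \frac{29}{24} \approx -1.2083$)
$W = \frac{34969}{576}$ ($W = \left(- \frac{29}{24} + 9\right)^{2} = \left(\frac{187}{24}\right)^{2} = \frac{34969}{576} \approx 60.71$)
$\left(W + t\right) \left(\left(-14\right)^{2} - 18\right) = \left(\frac{34969}{576} + 34\right) \left(\left(-14\right)^{2} - 18\right) = \frac{54553 \left(196 - 18\right)}{576} = \frac{54553}{576} \cdot 178 = \frac{4855217}{288}$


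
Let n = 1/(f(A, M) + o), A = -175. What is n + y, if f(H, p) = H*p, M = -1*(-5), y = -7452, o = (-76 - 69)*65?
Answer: -76755601/10300 ≈ -7452.0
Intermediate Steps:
o = -9425 (o = -145*65 = -9425)
M = 5
n = -1/10300 (n = 1/(-175*5 - 9425) = 1/(-875 - 9425) = 1/(-10300) = -1/10300 ≈ -9.7087e-5)
n + y = -1/10300 - 7452 = -76755601/10300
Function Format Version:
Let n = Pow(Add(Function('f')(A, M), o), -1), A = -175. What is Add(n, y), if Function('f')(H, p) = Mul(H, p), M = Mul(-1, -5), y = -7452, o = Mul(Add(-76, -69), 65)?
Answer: Rational(-76755601, 10300) ≈ -7452.0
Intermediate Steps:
o = -9425 (o = Mul(-145, 65) = -9425)
M = 5
n = Rational(-1, 10300) (n = Pow(Add(Mul(-175, 5), -9425), -1) = Pow(Add(-875, -9425), -1) = Pow(-10300, -1) = Rational(-1, 10300) ≈ -9.7087e-5)
Add(n, y) = Add(Rational(-1, 10300), -7452) = Rational(-76755601, 10300)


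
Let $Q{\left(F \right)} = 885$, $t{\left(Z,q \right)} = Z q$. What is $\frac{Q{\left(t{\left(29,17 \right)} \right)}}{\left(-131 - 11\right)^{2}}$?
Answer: $\frac{885}{20164} \approx 0.04389$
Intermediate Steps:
$\frac{Q{\left(t{\left(29,17 \right)} \right)}}{\left(-131 - 11\right)^{2}} = \frac{885}{\left(-131 - 11\right)^{2}} = \frac{885}{\left(-142\right)^{2}} = \frac{885}{20164}$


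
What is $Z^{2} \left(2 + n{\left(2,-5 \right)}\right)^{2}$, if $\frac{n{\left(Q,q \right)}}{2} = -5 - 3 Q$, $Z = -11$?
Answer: $48400$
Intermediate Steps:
$n{\left(Q,q \right)} = -10 - 6 Q$ ($n{\left(Q,q \right)} = 2 \left(-5 - 3 Q\right) = -10 - 6 Q$)
$Z^{2} \left(2 + n{\left(2,-5 \right)}\right)^{2} = \left(-11\right)^{2} \left(2 - 22\right)^{2} = 121 \left(2 - 22\right)^{2} = 121 \left(-20\right)^{2} = 121 \cdot 400 = 48400$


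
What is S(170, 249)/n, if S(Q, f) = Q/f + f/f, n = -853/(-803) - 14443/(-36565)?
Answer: 12302550205/10654130826 ≈ 1.1547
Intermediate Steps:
n = 42787674/29361695 (n = -853*(-1/803) - 14443*(-1/36565) = 853/803 + 14443/36565 = 42787674/29361695 ≈ 1.4573)
S(Q, f) = 1 + Q/f (S(Q, f) = Q/f + 1 = 1 + Q/f)
S(170, 249)/n = ((170 + 249)/249)/(42787674/29361695) = ((1/249)*419)*(29361695/42787674) = (419/249)*(29361695/42787674) = 12302550205/10654130826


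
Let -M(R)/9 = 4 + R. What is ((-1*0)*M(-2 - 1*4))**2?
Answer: 0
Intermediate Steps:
M(R) = -36 - 9*R (M(R) = -9*(4 + R) = -36 - 9*R)
((-1*0)*M(-2 - 1*4))**2 = ((-1*0)*(-36 - 9*(-2 - 1*4)))**2 = (0*(-36 - 9*(-2 - 4)))**2 = (0*(-36 - 9*(-6)))**2 = (0*(-36 + 54))**2 = (0*18)**2 = 0**2 = 0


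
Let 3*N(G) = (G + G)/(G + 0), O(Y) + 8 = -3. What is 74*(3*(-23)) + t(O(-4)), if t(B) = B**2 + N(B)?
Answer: -14953/3 ≈ -4984.3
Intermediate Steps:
O(Y) = -11 (O(Y) = -8 - 3 = -11)
N(G) = 2/3 (N(G) = ((G + G)/(G + 0))/3 = ((2*G)/G)/3 = (1/3)*2 = 2/3)
t(B) = 2/3 + B**2 (t(B) = B**2 + 2/3 = 2/3 + B**2)
74*(3*(-23)) + t(O(-4)) = 74*(3*(-23)) + (2/3 + (-11)**2) = 74*(-69) + (2/3 + 121) = -5106 + 365/3 = -14953/3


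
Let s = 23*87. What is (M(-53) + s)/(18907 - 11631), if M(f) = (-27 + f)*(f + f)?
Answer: 10481/7276 ≈ 1.4405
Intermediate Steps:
s = 2001
M(f) = 2*f*(-27 + f) (M(f) = (-27 + f)*(2*f) = 2*f*(-27 + f))
(M(-53) + s)/(18907 - 11631) = (2*(-53)*(-27 - 53) + 2001)/(18907 - 11631) = (2*(-53)*(-80) + 2001)/7276 = (8480 + 2001)*(1/7276) = 10481*(1/7276) = 10481/7276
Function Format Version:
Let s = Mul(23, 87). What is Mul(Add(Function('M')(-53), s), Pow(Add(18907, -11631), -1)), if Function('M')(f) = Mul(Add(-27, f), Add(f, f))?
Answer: Rational(10481, 7276) ≈ 1.4405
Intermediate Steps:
s = 2001
Function('M')(f) = Mul(2, f, Add(-27, f)) (Function('M')(f) = Mul(Add(-27, f), Mul(2, f)) = Mul(2, f, Add(-27, f)))
Mul(Add(Function('M')(-53), s), Pow(Add(18907, -11631), -1)) = Mul(Add(Mul(2, -53, Add(-27, -53)), 2001), Pow(Add(18907, -11631), -1)) = Mul(Add(Mul(2, -53, -80), 2001), Pow(7276, -1)) = Mul(Add(8480, 2001), Rational(1, 7276)) = Mul(10481, Rational(1, 7276)) = Rational(10481, 7276)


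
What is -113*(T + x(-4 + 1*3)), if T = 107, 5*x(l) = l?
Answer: -60342/5 ≈ -12068.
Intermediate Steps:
x(l) = l/5
-113*(T + x(-4 + 1*3)) = -113*(107 + (-4 + 1*3)/5) = -113*(107 + (-4 + 3)/5) = -113*(107 + (⅕)*(-1)) = -113*(107 - ⅕) = -113*534/5 = -60342/5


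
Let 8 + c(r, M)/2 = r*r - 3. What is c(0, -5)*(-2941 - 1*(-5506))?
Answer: -56430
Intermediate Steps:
c(r, M) = -22 + 2*r² (c(r, M) = -16 + 2*(r*r - 3) = -16 + 2*(r² - 3) = -16 + 2*(-3 + r²) = -16 + (-6 + 2*r²) = -22 + 2*r²)
c(0, -5)*(-2941 - 1*(-5506)) = (-22 + 2*0²)*(-2941 - 1*(-5506)) = (-22 + 2*0)*(-2941 + 5506) = (-22 + 0)*2565 = -22*2565 = -56430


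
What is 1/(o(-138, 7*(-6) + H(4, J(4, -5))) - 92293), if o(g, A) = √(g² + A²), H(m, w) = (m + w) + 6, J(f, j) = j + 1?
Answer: -92293/8517977509 - 6*√565/8517977509 ≈ -1.0852e-5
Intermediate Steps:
J(f, j) = 1 + j
H(m, w) = 6 + m + w
o(g, A) = √(A² + g²)
1/(o(-138, 7*(-6) + H(4, J(4, -5))) - 92293) = 1/(√((7*(-6) + (6 + 4 + (1 - 5)))² + (-138)²) - 92293) = 1/(√((-42 + (6 + 4 - 4))² + 19044) - 92293) = 1/(√((-42 + 6)² + 19044) - 92293) = 1/(√((-36)² + 19044) - 92293) = 1/(√(1296 + 19044) - 92293) = 1/(√20340 - 92293) = 1/(6*√565 - 92293) = 1/(-92293 + 6*√565)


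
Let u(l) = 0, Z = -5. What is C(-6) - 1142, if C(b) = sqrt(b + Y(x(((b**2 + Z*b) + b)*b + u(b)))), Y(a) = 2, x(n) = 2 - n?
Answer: -1142 + 2*I ≈ -1142.0 + 2.0*I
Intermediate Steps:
C(b) = sqrt(2 + b) (C(b) = sqrt(b + 2) = sqrt(2 + b))
C(-6) - 1142 = sqrt(2 - 6) - 1142 = sqrt(-4) - 1142 = 2*I - 1142 = -1142 + 2*I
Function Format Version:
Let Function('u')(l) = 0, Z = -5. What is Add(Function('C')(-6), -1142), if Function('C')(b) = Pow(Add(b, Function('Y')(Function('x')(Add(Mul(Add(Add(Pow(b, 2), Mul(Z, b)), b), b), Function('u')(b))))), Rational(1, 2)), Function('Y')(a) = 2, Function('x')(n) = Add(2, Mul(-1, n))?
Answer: Add(-1142, Mul(2, I)) ≈ Add(-1142.0, Mul(2.0000, I))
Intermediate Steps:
Function('C')(b) = Pow(Add(2, b), Rational(1, 2)) (Function('C')(b) = Pow(Add(b, 2), Rational(1, 2)) = Pow(Add(2, b), Rational(1, 2)))
Add(Function('C')(-6), -1142) = Add(Pow(Add(2, -6), Rational(1, 2)), -1142) = Add(Pow(-4, Rational(1, 2)), -1142) = Add(Mul(2, I), -1142) = Add(-1142, Mul(2, I))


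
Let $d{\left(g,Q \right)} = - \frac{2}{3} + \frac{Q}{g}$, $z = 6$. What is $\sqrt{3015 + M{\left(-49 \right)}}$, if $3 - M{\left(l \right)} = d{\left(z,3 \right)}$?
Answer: $\frac{\sqrt{108654}}{6} \approx 54.938$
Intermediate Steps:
$d{\left(g,Q \right)} = - \frac{2}{3} + \frac{Q}{g}$ ($d{\left(g,Q \right)} = \left(-2\right) \frac{1}{3} + \frac{Q}{g} = - \frac{2}{3} + \frac{Q}{g}$)
$M{\left(l \right)} = \frac{19}{6}$ ($M{\left(l \right)} = 3 - \left(- \frac{2}{3} + \frac{3}{6}\right) = 3 - \left(- \frac{2}{3} + 3 \cdot \frac{1}{6}\right) = 3 - \left(- \frac{2}{3} + \frac{1}{2}\right) = 3 - - \frac{1}{6} = 3 + \frac{1}{6} = \frac{19}{6}$)
$\sqrt{3015 + M{\left(-49 \right)}} = \sqrt{3015 + \frac{19}{6}} = \sqrt{\frac{18109}{6}} = \frac{\sqrt{108654}}{6}$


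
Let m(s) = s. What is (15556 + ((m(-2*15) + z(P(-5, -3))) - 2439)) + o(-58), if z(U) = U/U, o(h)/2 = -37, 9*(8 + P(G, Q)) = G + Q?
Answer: 13014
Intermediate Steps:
P(G, Q) = -8 + G/9 + Q/9 (P(G, Q) = -8 + (G + Q)/9 = -8 + (G/9 + Q/9) = -8 + G/9 + Q/9)
o(h) = -74 (o(h) = 2*(-37) = -74)
z(U) = 1
(15556 + ((m(-2*15) + z(P(-5, -3))) - 2439)) + o(-58) = (15556 + ((-2*15 + 1) - 2439)) - 74 = (15556 + ((-30 + 1) - 2439)) - 74 = (15556 + (-29 - 2439)) - 74 = (15556 - 2468) - 74 = 13088 - 74 = 13014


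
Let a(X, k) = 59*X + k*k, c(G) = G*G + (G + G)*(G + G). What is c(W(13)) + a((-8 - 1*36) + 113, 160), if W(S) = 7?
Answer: 29916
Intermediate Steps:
c(G) = 5*G² (c(G) = G² + (2*G)*(2*G) = G² + 4*G² = 5*G²)
a(X, k) = k² + 59*X (a(X, k) = 59*X + k² = k² + 59*X)
c(W(13)) + a((-8 - 1*36) + 113, 160) = 5*7² + (160² + 59*((-8 - 1*36) + 113)) = 5*49 + (25600 + 59*((-8 - 36) + 113)) = 245 + (25600 + 59*(-44 + 113)) = 245 + (25600 + 59*69) = 245 + (25600 + 4071) = 245 + 29671 = 29916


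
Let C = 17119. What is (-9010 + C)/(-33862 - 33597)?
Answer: -8109/67459 ≈ -0.12021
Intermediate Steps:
(-9010 + C)/(-33862 - 33597) = (-9010 + 17119)/(-33862 - 33597) = 8109/(-67459) = 8109*(-1/67459) = -8109/67459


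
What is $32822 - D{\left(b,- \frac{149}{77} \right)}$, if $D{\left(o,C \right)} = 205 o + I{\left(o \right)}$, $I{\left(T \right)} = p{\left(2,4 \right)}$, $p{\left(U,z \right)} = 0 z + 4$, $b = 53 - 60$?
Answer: $34253$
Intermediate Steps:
$b = -7$ ($b = 53 - 60 = -7$)
$p{\left(U,z \right)} = 4$ ($p{\left(U,z \right)} = 0 + 4 = 4$)
$I{\left(T \right)} = 4$
$D{\left(o,C \right)} = 4 + 205 o$ ($D{\left(o,C \right)} = 205 o + 4 = 4 + 205 o$)
$32822 - D{\left(b,- \frac{149}{77} \right)} = 32822 - \left(4 + 205 \left(-7\right)\right) = 32822 - \left(4 - 1435\right) = 32822 - -1431 = 32822 + 1431 = 34253$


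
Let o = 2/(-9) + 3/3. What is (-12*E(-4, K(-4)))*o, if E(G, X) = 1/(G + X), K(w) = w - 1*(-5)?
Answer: 28/9 ≈ 3.1111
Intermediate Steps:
K(w) = 5 + w (K(w) = w + 5 = 5 + w)
o = 7/9 (o = 2*(-1/9) + 3*(1/3) = -2/9 + 1 = 7/9 ≈ 0.77778)
(-12*E(-4, K(-4)))*o = -12/(-4 + (5 - 4))*(7/9) = -12/(-4 + 1)*(7/9) = -12/(-3)*(7/9) = -12*(-1/3)*(7/9) = 4*(7/9) = 28/9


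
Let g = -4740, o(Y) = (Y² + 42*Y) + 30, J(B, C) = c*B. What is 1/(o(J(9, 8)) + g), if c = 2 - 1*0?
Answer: -1/3630 ≈ -0.00027548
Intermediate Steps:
c = 2 (c = 2 + 0 = 2)
J(B, C) = 2*B
o(Y) = 30 + Y² + 42*Y
1/(o(J(9, 8)) + g) = 1/((30 + (2*9)² + 42*(2*9)) - 4740) = 1/((30 + 18² + 42*18) - 4740) = 1/((30 + 324 + 756) - 4740) = 1/(1110 - 4740) = 1/(-3630) = -1/3630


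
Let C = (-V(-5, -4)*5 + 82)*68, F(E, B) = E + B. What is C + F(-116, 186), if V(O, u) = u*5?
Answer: 12446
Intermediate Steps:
V(O, u) = 5*u
F(E, B) = B + E
C = 12376 (C = (-5*(-4)*5 + 82)*68 = (-1*(-20)*5 + 82)*68 = (20*5 + 82)*68 = (100 + 82)*68 = 182*68 = 12376)
C + F(-116, 186) = 12376 + (186 - 116) = 12376 + 70 = 12446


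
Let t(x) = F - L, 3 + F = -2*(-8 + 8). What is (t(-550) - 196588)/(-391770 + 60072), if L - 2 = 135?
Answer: 32788/55283 ≈ 0.59309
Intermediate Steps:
L = 137 (L = 2 + 135 = 137)
F = -3 (F = -3 - 2*(-8 + 8) = -3 - 2*0 = -3 + 0 = -3)
t(x) = -140 (t(x) = -3 - 1*137 = -3 - 137 = -140)
(t(-550) - 196588)/(-391770 + 60072) = (-140 - 196588)/(-391770 + 60072) = -196728/(-331698) = -196728*(-1/331698) = 32788/55283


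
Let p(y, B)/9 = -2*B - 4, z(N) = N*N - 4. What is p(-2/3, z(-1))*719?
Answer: 12942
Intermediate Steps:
z(N) = -4 + N**2 (z(N) = N**2 - 4 = -4 + N**2)
p(y, B) = -36 - 18*B (p(y, B) = 9*(-2*B - 4) = 9*(-4 - 2*B) = -36 - 18*B)
p(-2/3, z(-1))*719 = (-36 - 18*(-4 + (-1)**2))*719 = (-36 - 18*(-4 + 1))*719 = (-36 - 18*(-3))*719 = (-36 + 54)*719 = 18*719 = 12942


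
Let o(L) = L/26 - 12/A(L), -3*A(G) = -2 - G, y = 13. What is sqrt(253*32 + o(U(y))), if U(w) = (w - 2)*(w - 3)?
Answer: sqrt(268301397)/182 ≈ 90.000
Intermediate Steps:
U(w) = (-3 + w)*(-2 + w) (U(w) = (-2 + w)*(-3 + w) = (-3 + w)*(-2 + w))
A(G) = 2/3 + G/3 (A(G) = -(-2 - G)/3 = 2/3 + G/3)
o(L) = -12/(2/3 + L/3) + L/26 (o(L) = L/26 - 12/(2/3 + L/3) = -12/(2/3 + L/3) + L/26)
sqrt(253*32 + o(U(y))) = sqrt(253*32 + (-936 + (6 + 13**2 - 5*13)*(2 + (6 + 13**2 - 5*13)))/(26*(2 + (6 + 13**2 - 5*13)))) = sqrt(8096 + (-936 + (6 + 169 - 65)*(2 + (6 + 169 - 65)))/(26*(2 + (6 + 169 - 65)))) = sqrt(8096 + (-936 + 110*(2 + 110))/(26*(2 + 110))) = sqrt(8096 + (1/26)*(-936 + 110*112)/112) = sqrt(8096 + (1/26)*(1/112)*(-936 + 12320)) = sqrt(8096 + (1/26)*(1/112)*11384) = sqrt(8096 + 1423/364) = sqrt(2948367/364) = sqrt(268301397)/182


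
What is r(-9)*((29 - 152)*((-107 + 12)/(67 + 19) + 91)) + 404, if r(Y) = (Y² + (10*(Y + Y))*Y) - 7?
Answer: -805405939/43 ≈ -1.8730e+7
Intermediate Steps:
r(Y) = -7 + 21*Y² (r(Y) = (Y² + (10*(2*Y))*Y) - 7 = (Y² + (20*Y)*Y) - 7 = (Y² + 20*Y²) - 7 = 21*Y² - 7 = -7 + 21*Y²)
r(-9)*((29 - 152)*((-107 + 12)/(67 + 19) + 91)) + 404 = (-7 + 21*(-9)²)*((29 - 152)*((-107 + 12)/(67 + 19) + 91)) + 404 = (-7 + 21*81)*(-123*(-95/86 + 91)) + 404 = (-7 + 1701)*(-123*(-95*1/86 + 91)) + 404 = 1694*(-123*(-95/86 + 91)) + 404 = 1694*(-123*7731/86) + 404 = 1694*(-950913/86) + 404 = -805423311/43 + 404 = -805405939/43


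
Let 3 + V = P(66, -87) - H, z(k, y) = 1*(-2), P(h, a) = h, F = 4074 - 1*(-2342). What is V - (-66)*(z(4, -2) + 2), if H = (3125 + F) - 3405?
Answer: -6073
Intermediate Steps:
F = 6416 (F = 4074 + 2342 = 6416)
H = 6136 (H = (3125 + 6416) - 3405 = 9541 - 3405 = 6136)
z(k, y) = -2
V = -6073 (V = -3 + (66 - 1*6136) = -3 + (66 - 6136) = -3 - 6070 = -6073)
V - (-66)*(z(4, -2) + 2) = -6073 - (-66)*(-2 + 2) = -6073 - (-66)*0 = -6073 - 1*0 = -6073 + 0 = -6073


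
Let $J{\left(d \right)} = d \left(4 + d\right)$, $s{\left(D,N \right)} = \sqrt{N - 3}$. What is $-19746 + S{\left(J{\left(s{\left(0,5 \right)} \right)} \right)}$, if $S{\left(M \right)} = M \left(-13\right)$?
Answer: $-19772 - 52 \sqrt{2} \approx -19846.0$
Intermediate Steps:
$s{\left(D,N \right)} = \sqrt{-3 + N}$
$S{\left(M \right)} = - 13 M$
$-19746 + S{\left(J{\left(s{\left(0,5 \right)} \right)} \right)} = -19746 - 13 \sqrt{-3 + 5} \left(4 + \sqrt{-3 + 5}\right) = -19746 - 13 \sqrt{2} \left(4 + \sqrt{2}\right)$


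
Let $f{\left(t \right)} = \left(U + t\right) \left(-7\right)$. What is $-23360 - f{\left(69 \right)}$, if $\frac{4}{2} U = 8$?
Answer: $-22849$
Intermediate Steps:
$U = 4$ ($U = \frac{1}{2} \cdot 8 = 4$)
$f{\left(t \right)} = -28 - 7 t$ ($f{\left(t \right)} = \left(4 + t\right) \left(-7\right) = -28 - 7 t$)
$-23360 - f{\left(69 \right)} = -23360 - \left(-28 - 483\right) = -23360 - -511 = -23360 + 511 = -22849$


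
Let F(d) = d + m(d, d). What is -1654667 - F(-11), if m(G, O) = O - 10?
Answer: -1654635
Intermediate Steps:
m(G, O) = -10 + O
F(d) = -10 + 2*d (F(d) = d + (-10 + d) = -10 + 2*d)
-1654667 - F(-11) = -1654667 - (-10 + 2*(-11)) = -1654667 - (-10 - 22) = -1654667 - 1*(-32) = -1654667 + 32 = -1654635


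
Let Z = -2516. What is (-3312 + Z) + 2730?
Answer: -3098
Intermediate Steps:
(-3312 + Z) + 2730 = (-3312 - 2516) + 2730 = -5828 + 2730 = -3098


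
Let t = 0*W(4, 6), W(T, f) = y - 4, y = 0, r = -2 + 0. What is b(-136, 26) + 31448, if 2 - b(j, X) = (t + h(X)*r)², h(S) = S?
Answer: 28746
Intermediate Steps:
r = -2
W(T, f) = -4 (W(T, f) = 0 - 4 = -4)
t = 0 (t = 0*(-4) = 0)
b(j, X) = 2 - 4*X² (b(j, X) = 2 - (0 + X*(-2))² = 2 - (0 - 2*X)² = 2 - (-2*X)² = 2 - 4*X²)
b(-136, 26) + 31448 = (2 - 4*26²) + 31448 = (2 - 4*676) + 31448 = (2 - 2704) + 31448 = -2702 + 31448 = 28746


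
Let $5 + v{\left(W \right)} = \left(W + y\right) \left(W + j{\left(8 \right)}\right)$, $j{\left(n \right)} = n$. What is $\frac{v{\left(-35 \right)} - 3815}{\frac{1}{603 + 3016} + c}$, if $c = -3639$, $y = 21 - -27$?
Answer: $\frac{15094849}{13169540} \approx 1.1462$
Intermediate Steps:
$y = 48$ ($y = 21 + 27 = 48$)
$v{\left(W \right)} = -5 + \left(8 + W\right) \left(48 + W\right)$ ($v{\left(W \right)} = -5 + \left(W + 48\right) \left(W + 8\right) = -5 + \left(48 + W\right) \left(8 + W\right) = -5 + \left(8 + W\right) \left(48 + W\right)$)
$\frac{v{\left(-35 \right)} - 3815}{\frac{1}{603 + 3016} + c} = \frac{\left(379 + \left(-35\right)^{2} + 56 \left(-35\right)\right) - 3815}{\frac{1}{603 + 3016} - 3639} = \frac{\left(379 + 1225 - 1960\right) - 3815}{\frac{1}{3619} - 3639} = \frac{-356 - 3815}{\frac{1}{3619} - 3639} = - \frac{4171}{- \frac{13169540}{3619}} = \left(-4171\right) \left(- \frac{3619}{13169540}\right) = \frac{15094849}{13169540}$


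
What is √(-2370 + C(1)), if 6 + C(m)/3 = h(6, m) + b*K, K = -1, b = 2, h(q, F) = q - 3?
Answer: 3*I*√265 ≈ 48.836*I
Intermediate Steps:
h(q, F) = -3 + q
C(m) = -15 (C(m) = -18 + 3*((-3 + 6) + 2*(-1)) = -18 + 3*(3 - 2) = -18 + 3*1 = -18 + 3 = -15)
√(-2370 + C(1)) = √(-2370 - 15) = √(-2385) = 3*I*√265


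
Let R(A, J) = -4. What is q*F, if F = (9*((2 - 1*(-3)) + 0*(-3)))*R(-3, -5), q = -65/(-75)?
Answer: -156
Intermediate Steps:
q = 13/15 (q = -65*(-1/75) = 13/15 ≈ 0.86667)
F = -180 (F = (9*((2 - 1*(-3)) + 0*(-3)))*(-4) = (9*((2 + 3) + 0))*(-4) = (9*(5 + 0))*(-4) = (9*5)*(-4) = 45*(-4) = -180)
q*F = (13/15)*(-180) = -156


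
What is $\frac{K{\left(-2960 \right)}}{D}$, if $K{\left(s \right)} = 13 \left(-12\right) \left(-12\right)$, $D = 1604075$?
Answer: $\frac{1872}{1604075} \approx 0.001167$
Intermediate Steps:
$K{\left(s \right)} = 1872$ ($K{\left(s \right)} = \left(-156\right) \left(-12\right) = 1872$)
$\frac{K{\left(-2960 \right)}}{D} = \frac{1872}{1604075}$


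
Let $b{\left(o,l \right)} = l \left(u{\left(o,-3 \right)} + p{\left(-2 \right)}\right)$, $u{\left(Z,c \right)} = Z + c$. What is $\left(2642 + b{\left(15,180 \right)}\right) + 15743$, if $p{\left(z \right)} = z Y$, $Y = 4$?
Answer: $19105$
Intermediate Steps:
$p{\left(z \right)} = 4 z$ ($p{\left(z \right)} = z 4 = 4 z$)
$b{\left(o,l \right)} = l \left(-11 + o\right)$ ($b{\left(o,l \right)} = l \left(\left(o - 3\right) + 4 \left(-2\right)\right) = l \left(\left(-3 + o\right) - 8\right) = l \left(-11 + o\right)$)
$\left(2642 + b{\left(15,180 \right)}\right) + 15743 = \left(2642 + 180 \left(-11 + 15\right)\right) + 15743 = \left(2642 + 180 \cdot 4\right) + 15743 = \left(2642 + 720\right) + 15743 = 3362 + 15743 = 19105$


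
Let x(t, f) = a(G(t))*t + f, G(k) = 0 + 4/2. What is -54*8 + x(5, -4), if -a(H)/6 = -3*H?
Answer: -256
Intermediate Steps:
G(k) = 2 (G(k) = 0 + 4*(1/2) = 0 + 2 = 2)
a(H) = 18*H (a(H) = -(-18)*H = 18*H)
x(t, f) = f + 36*t (x(t, f) = (18*2)*t + f = 36*t + f = f + 36*t)
-54*8 + x(5, -4) = -54*8 + (-4 + 36*5) = -432 + (-4 + 180) = -432 + 176 = -256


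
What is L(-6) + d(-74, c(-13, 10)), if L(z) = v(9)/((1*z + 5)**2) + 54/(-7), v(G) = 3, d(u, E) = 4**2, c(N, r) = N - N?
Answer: 79/7 ≈ 11.286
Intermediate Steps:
c(N, r) = 0
d(u, E) = 16
L(z) = -54/7 + 3/(5 + z)**2 (L(z) = 3/((1*z + 5)**2) + 54/(-7) = 3/((z + 5)**2) + 54*(-1/7) = 3/((5 + z)**2) - 54/7 = 3/(5 + z)**2 - 54/7 = -54/7 + 3/(5 + z)**2)
L(-6) + d(-74, c(-13, 10)) = (-54/7 + 3/(5 - 6)**2) + 16 = (-54/7 + 3/(-1)**2) + 16 = (-54/7 + 3*1) + 16 = (-54/7 + 3) + 16 = -33/7 + 16 = 79/7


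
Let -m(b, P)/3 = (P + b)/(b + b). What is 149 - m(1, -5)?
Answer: 143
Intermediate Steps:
m(b, P) = -3*(P + b)/(2*b) (m(b, P) = -3*(P + b)/(b + b) = -3*(P + b)/(2*b))
149 - m(1, -5) = 149 - 3*(-1*(-5) - 1*1)/(2*1) = 149 - 3*(5 - 1)/2 = 149 - 3*4/2 = 149 - 1*6 = 149 - 6 = 143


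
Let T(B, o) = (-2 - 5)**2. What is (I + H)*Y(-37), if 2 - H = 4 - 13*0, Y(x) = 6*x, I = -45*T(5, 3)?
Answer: 489954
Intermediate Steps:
T(B, o) = 49 (T(B, o) = (-7)**2 = 49)
I = -2205 (I = -45*49 = -2205)
H = -2 (H = 2 - (4 - 13*0) = 2 - (4 + 0) = 2 - 1*4 = 2 - 4 = -2)
(I + H)*Y(-37) = (-2205 - 2)*(6*(-37)) = -2207*(-222) = 489954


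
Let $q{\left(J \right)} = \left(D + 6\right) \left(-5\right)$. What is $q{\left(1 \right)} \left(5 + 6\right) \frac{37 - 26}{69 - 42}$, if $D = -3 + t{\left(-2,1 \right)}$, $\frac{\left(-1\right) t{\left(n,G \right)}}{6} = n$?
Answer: $- \frac{3025}{9} \approx -336.11$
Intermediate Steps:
$t{\left(n,G \right)} = - 6 n$
$D = 9$ ($D = -3 - -12 = -3 + 12 = 9$)
$q{\left(J \right)} = -75$ ($q{\left(J \right)} = \left(9 + 6\right) \left(-5\right) = 15 \left(-5\right) = -75$)
$q{\left(1 \right)} \left(5 + 6\right) \frac{37 - 26}{69 - 42} = - 75 \left(5 + 6\right) \frac{37 - 26}{69 - 42} = \left(-75\right) 11 \frac{11}{69 - 42} = - 825 \cdot \frac{11}{27} = - 825 \cdot 11 \cdot \frac{1}{27} = \left(-825\right) \frac{11}{27} = - \frac{3025}{9}$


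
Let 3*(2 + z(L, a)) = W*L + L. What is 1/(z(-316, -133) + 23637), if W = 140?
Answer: 1/8783 ≈ 0.00011386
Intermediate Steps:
z(L, a) = -2 + 47*L (z(L, a) = -2 + (140*L + L)/3 = -2 + (141*L)/3 = -2 + 47*L)
1/(z(-316, -133) + 23637) = 1/((-2 + 47*(-316)) + 23637) = 1/((-2 - 14852) + 23637) = 1/(-14854 + 23637) = 1/8783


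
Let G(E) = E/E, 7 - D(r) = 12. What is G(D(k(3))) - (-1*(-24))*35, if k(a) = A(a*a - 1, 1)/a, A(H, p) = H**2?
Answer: -839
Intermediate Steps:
k(a) = (-1 + a**2)**2/a (k(a) = (a*a - 1)**2/a = (a**2 - 1)**2/a = (-1 + a**2)**2/a)
D(r) = -5 (D(r) = 7 - 1*12 = 7 - 12 = -5)
G(E) = 1
G(D(k(3))) - (-1*(-24))*35 = 1 - (-1*(-24))*35 = 1 - 24*35 = 1 - 1*840 = 1 - 840 = -839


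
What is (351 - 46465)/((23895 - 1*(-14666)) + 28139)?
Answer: -23057/33350 ≈ -0.69136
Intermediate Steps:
(351 - 46465)/((23895 - 1*(-14666)) + 28139) = -46114/((23895 + 14666) + 28139) = -46114/(38561 + 28139) = -46114/66700 = -46114*1/66700 = -23057/33350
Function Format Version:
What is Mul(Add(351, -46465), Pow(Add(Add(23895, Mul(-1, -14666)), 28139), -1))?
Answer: Rational(-23057, 33350) ≈ -0.69136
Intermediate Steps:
Mul(Add(351, -46465), Pow(Add(Add(23895, Mul(-1, -14666)), 28139), -1)) = Mul(-46114, Pow(Add(Add(23895, 14666), 28139), -1)) = Mul(-46114, Pow(Add(38561, 28139), -1)) = Mul(-46114, Pow(66700, -1)) = Mul(-46114, Rational(1, 66700)) = Rational(-23057, 33350)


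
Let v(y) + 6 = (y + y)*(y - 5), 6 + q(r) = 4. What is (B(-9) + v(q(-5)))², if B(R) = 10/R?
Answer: 35344/81 ≈ 436.35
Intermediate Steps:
q(r) = -2 (q(r) = -6 + 4 = -2)
v(y) = -6 + 2*y*(-5 + y) (v(y) = -6 + (y + y)*(y - 5) = -6 + (2*y)*(-5 + y) = -6 + 2*y*(-5 + y))
(B(-9) + v(q(-5)))² = (10/(-9) + (-6 - 10*(-2) + 2*(-2)²))² = (10*(-⅑) + (-6 + 20 + 2*4))² = (-10/9 + (-6 + 20 + 8))² = (-10/9 + 22)² = (188/9)² = 35344/81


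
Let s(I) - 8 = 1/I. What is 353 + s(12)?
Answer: 4333/12 ≈ 361.08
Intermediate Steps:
s(I) = 8 + 1/I
353 + s(12) = 353 + (8 + 1/12) = 353 + 97/12 = 4333/12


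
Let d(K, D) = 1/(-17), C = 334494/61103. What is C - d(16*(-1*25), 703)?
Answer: 5747501/1038751 ≈ 5.5331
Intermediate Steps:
C = 334494/61103 (C = 334494*(1/61103) = 334494/61103 ≈ 5.4743)
d(K, D) = -1/17
C - d(16*(-1*25), 703) = 334494/61103 - 1*(-1/17) = 334494/61103 + 1/17 = 5747501/1038751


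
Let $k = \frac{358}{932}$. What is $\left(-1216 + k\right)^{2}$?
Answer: $\frac{320896191529}{217156} \approx 1.4777 \cdot 10^{6}$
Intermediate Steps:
$k = \frac{179}{466}$ ($k = 358 \cdot \frac{1}{932} = \frac{179}{466} \approx 0.38412$)
$\left(-1216 + k\right)^{2} = \left(-1216 + \frac{179}{466}\right)^{2} = \left(- \frac{566477}{466}\right)^{2} = \frac{320896191529}{217156}$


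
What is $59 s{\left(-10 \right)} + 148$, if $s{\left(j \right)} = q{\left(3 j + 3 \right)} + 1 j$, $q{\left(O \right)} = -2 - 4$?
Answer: $-796$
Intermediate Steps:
$q{\left(O \right)} = -6$ ($q{\left(O \right)} = -2 - 4 = -6$)
$s{\left(j \right)} = -6 + j$ ($s{\left(j \right)} = -6 + 1 j = -6 + j$)
$59 s{\left(-10 \right)} + 148 = 59 \left(-6 - 10\right) + 148 = 59 \left(-16\right) + 148 = -944 + 148 = -796$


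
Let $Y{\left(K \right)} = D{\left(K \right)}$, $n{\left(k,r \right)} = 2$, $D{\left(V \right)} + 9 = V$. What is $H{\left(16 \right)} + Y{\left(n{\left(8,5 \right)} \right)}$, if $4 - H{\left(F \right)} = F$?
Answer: $-19$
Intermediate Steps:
$D{\left(V \right)} = -9 + V$
$Y{\left(K \right)} = -9 + K$
$H{\left(F \right)} = 4 - F$
$H{\left(16 \right)} + Y{\left(n{\left(8,5 \right)} \right)} = \left(4 - 16\right) + \left(-9 + 2\right) = \left(4 - 16\right) - 7 = -12 - 7 = -19$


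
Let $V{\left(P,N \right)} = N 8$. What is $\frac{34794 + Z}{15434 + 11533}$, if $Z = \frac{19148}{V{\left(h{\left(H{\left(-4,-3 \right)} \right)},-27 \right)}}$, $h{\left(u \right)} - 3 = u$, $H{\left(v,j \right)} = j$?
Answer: $\frac{1874089}{1456218} \approx 1.287$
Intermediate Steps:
$h{\left(u \right)} = 3 + u$
$V{\left(P,N \right)} = 8 N$
$Z = - \frac{4787}{54}$ ($Z = \frac{19148}{8 \left(-27\right)} = \frac{19148}{-216} = 19148 \left(- \frac{1}{216}\right) = - \frac{4787}{54} \approx -88.648$)
$\frac{34794 + Z}{15434 + 11533} = \frac{34794 - \frac{4787}{54}}{15434 + 11533} = \frac{1874089}{54 \cdot 26967} = \frac{1874089}{54} \cdot \frac{1}{26967} = \frac{1874089}{1456218}$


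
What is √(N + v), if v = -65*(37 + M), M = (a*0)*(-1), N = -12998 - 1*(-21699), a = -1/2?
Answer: 2*√1574 ≈ 79.347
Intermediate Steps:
a = -½ (a = -1*½ = -½ ≈ -0.50000)
N = 8701 (N = -12998 + 21699 = 8701)
M = 0 (M = -½*0*(-1) = 0*(-1) = 0)
v = -2405 (v = -65*(37 + 0) = -65*37 = -2405)
√(N + v) = √(8701 - 2405) = √6296 = 2*√1574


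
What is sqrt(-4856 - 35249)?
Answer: I*sqrt(40105) ≈ 200.26*I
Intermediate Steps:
sqrt(-4856 - 35249) = sqrt(-40105) = I*sqrt(40105)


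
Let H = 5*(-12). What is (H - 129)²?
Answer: 35721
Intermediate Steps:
H = -60
(H - 129)² = (-60 - 129)² = (-189)² = 35721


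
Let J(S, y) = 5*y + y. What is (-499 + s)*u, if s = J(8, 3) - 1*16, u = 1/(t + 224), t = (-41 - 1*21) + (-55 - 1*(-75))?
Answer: -71/26 ≈ -2.7308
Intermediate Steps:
t = -42 (t = (-41 - 21) + (-55 + 75) = -62 + 20 = -42)
J(S, y) = 6*y
u = 1/182 (u = 1/(-42 + 224) = 1/182 ≈ 0.0054945)
s = 2 (s = 6*3 - 1*16 = 18 - 16 = 2)
(-499 + s)*u = (-499 + 2)*(1/182) = -497*1/182 = -71/26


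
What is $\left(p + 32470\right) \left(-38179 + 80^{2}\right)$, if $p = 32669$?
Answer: $-2070052281$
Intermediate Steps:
$\left(p + 32470\right) \left(-38179 + 80^{2}\right) = \left(32669 + 32470\right) \left(-38179 + 80^{2}\right) = 65139 \left(-38179 + 6400\right) = 65139 \left(-31779\right) = -2070052281$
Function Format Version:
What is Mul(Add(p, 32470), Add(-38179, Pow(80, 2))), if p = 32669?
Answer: -2070052281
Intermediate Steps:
Mul(Add(p, 32470), Add(-38179, Pow(80, 2))) = Mul(Add(32669, 32470), Add(-38179, Pow(80, 2))) = Mul(65139, Add(-38179, 6400)) = Mul(65139, -31779) = -2070052281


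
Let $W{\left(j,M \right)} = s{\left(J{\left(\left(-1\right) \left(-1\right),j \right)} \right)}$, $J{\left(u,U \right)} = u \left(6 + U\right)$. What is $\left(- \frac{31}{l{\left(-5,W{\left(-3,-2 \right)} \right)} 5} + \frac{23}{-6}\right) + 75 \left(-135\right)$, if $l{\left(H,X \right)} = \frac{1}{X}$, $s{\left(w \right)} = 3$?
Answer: $- \frac{304423}{30} \approx -10147.0$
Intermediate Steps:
$W{\left(j,M \right)} = 3$
$\left(- \frac{31}{l{\left(-5,W{\left(-3,-2 \right)} \right)} 5} + \frac{23}{-6}\right) + 75 \left(-135\right) = \left(- \frac{31}{\frac{1}{3} \cdot 5} + \frac{23}{-6}\right) + 75 \left(-135\right) = \left(- \frac{31}{\frac{1}{3} \cdot 5} + 23 \left(- \frac{1}{6}\right)\right) - 10125 = \left(- \frac{31}{\frac{5}{3}} - \frac{23}{6}\right) - 10125 = \left(\left(-31\right) \frac{3}{5} - \frac{23}{6}\right) - 10125 = \left(- \frac{93}{5} - \frac{23}{6}\right) - 10125 = - \frac{673}{30} - 10125 = - \frac{304423}{30}$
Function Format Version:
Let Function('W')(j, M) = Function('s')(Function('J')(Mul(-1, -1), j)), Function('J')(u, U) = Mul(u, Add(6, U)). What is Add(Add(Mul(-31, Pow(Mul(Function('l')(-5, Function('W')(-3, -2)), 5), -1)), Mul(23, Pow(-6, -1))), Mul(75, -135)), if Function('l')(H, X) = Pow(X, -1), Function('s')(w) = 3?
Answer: Rational(-304423, 30) ≈ -10147.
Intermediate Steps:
Function('W')(j, M) = 3
Add(Add(Mul(-31, Pow(Mul(Function('l')(-5, Function('W')(-3, -2)), 5), -1)), Mul(23, Pow(-6, -1))), Mul(75, -135)) = Add(Add(Mul(-31, Pow(Mul(Pow(3, -1), 5), -1)), Mul(23, Pow(-6, -1))), Mul(75, -135)) = Add(Add(Mul(-31, Pow(Mul(Rational(1, 3), 5), -1)), Mul(23, Rational(-1, 6))), -10125) = Add(Add(Mul(-31, Pow(Rational(5, 3), -1)), Rational(-23, 6)), -10125) = Add(Add(Mul(-31, Rational(3, 5)), Rational(-23, 6)), -10125) = Add(Add(Rational(-93, 5), Rational(-23, 6)), -10125) = Add(Rational(-673, 30), -10125) = Rational(-304423, 30)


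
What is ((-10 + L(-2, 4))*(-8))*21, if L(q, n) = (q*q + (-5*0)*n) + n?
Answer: 336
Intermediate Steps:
L(q, n) = n + q² (L(q, n) = (q² + 0*n) + n = (q² + 0) + n = q² + n = n + q²)
((-10 + L(-2, 4))*(-8))*21 = ((-10 + (4 + (-2)²))*(-8))*21 = ((-10 + (4 + 4))*(-8))*21 = ((-10 + 8)*(-8))*21 = -2*(-8)*21 = 16*21 = 336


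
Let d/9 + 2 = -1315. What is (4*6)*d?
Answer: -284472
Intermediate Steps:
d = -11853 (d = -18 + 9*(-1315) = -18 - 11835 = -11853)
(4*6)*d = (4*6)*(-11853) = 24*(-11853) = -284472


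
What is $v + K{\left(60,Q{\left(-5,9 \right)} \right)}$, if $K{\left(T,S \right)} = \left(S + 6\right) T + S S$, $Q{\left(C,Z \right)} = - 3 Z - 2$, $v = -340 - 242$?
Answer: $-1121$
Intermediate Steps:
$v = -582$ ($v = -340 - 242 = -582$)
$Q{\left(C,Z \right)} = -2 - 3 Z$
$K{\left(T,S \right)} = S^{2} + T \left(6 + S\right)$ ($K{\left(T,S \right)} = \left(6 + S\right) T + S^{2} = T \left(6 + S\right) + S^{2} = S^{2} + T \left(6 + S\right)$)
$v + K{\left(60,Q{\left(-5,9 \right)} \right)} = -582 + \left(\left(-2 - 27\right)^{2} + 6 \cdot 60 + \left(-2 - 27\right) 60\right) = -582 + \left(\left(-2 - 27\right)^{2} + 360 + \left(-2 - 27\right) 60\right) = -582 + \left(\left(-29\right)^{2} + 360 - 1740\right) = -582 + \left(841 + 360 - 1740\right) = -582 - 539 = -1121$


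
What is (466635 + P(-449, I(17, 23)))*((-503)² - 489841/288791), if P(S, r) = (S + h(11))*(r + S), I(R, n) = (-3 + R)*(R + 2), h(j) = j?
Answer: 39951812081055342/288791 ≈ 1.3834e+11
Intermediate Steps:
I(R, n) = (-3 + R)*(2 + R)
P(S, r) = (11 + S)*(S + r) (P(S, r) = (S + 11)*(r + S) = (11 + S)*(S + r))
(466635 + P(-449, I(17, 23)))*((-503)² - 489841/288791) = (466635 + ((-449)² + 11*(-449) + 11*(-6 + 17² - 1*17) - 449*(-6 + 17² - 1*17)))*((-503)² - 489841/288791) = (466635 + (201601 - 4939 + 11*(-6 + 289 - 17) - 449*(-6 + 289 - 17)))*(253009 - 489841*1/288791) = (466635 + (201601 - 4939 + 11*266 - 449*266))*(253009 - 489841/288791) = (466635 + (201601 - 4939 + 2926 - 119434))*(73066232278/288791) = (466635 + 80154)*(73066232278/288791) = 546789*(73066232278/288791) = 39951812081055342/288791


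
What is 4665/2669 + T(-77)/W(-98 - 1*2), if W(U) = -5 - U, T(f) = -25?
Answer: 75290/50711 ≈ 1.4847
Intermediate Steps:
4665/2669 + T(-77)/W(-98 - 1*2) = 4665/2669 - 25/(-5 - (-98 - 1*2)) = 4665*(1/2669) - 25/(-5 - (-98 - 2)) = 4665/2669 - 25/(-5 - 1*(-100)) = 4665/2669 - 25/(-5 + 100) = 4665/2669 - 25/95 = 4665/2669 - 25*1/95 = 4665/2669 - 5/19 = 75290/50711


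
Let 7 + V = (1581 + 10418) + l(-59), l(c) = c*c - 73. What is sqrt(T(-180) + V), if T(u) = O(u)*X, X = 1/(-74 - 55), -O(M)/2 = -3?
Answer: sqrt(28474514)/43 ≈ 124.10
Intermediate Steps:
O(M) = 6 (O(M) = -2*(-3) = 6)
l(c) = -73 + c**2 (l(c) = c**2 - 73 = -73 + c**2)
X = -1/129 (X = 1/(-129) = -1/129 ≈ -0.0077519)
T(u) = -2/43 (T(u) = 6*(-1/129) = -2/43)
V = 15400 (V = -7 + ((1581 + 10418) + (-73 + (-59)**2)) = -7 + (11999 + (-73 + 3481)) = -7 + (11999 + 3408) = -7 + 15407 = 15400)
sqrt(T(-180) + V) = sqrt(-2/43 + 15400) = sqrt(662198/43) = sqrt(28474514)/43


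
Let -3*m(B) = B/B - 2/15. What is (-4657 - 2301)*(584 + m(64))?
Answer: -182765786/45 ≈ -4.0615e+6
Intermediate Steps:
m(B) = -13/45 (m(B) = -(B/B - 2/15)/3 = -(1 - 2*1/15)/3 = -(1 - 2/15)/3 = -⅓*13/15 = -13/45)
(-4657 - 2301)*(584 + m(64)) = (-4657 - 2301)*(584 - 13/45) = -6958*26267/45 = -182765786/45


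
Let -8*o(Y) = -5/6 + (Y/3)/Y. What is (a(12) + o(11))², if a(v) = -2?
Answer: 961/256 ≈ 3.7539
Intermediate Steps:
o(Y) = 1/16 (o(Y) = -(-5/6 + (Y/3)/Y)/8 = -(-5*⅙ + (Y*(⅓))/Y)/8 = -(-⅚ + (Y/3)/Y)/8 = -(-⅚ + ⅓)/8 = -⅛*(-½) = 1/16)
(a(12) + o(11))² = (-2 + 1/16)² = (-31/16)² = 961/256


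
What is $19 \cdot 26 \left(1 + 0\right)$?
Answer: $494$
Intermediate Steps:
$19 \cdot 26 \left(1 + 0\right) = 494 \cdot 1 = 494$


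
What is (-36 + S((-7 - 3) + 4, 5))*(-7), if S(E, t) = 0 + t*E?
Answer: 462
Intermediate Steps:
S(E, t) = E*t (S(E, t) = 0 + E*t = E*t)
(-36 + S((-7 - 3) + 4, 5))*(-7) = (-36 + ((-7 - 3) + 4)*5)*(-7) = (-36 + (-10 + 4)*5)*(-7) = (-36 - 6*5)*(-7) = (-36 - 30)*(-7) = -66*(-7) = 462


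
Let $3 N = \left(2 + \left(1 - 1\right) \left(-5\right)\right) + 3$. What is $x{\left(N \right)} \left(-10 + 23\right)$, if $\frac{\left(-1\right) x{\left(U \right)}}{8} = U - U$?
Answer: $0$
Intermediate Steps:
$N = \frac{5}{3}$ ($N = \frac{\left(2 + \left(1 - 1\right) \left(-5\right)\right) + 3}{3} = \frac{\left(2 + 0 \left(-5\right)\right) + 3}{3} = \frac{\left(2 + 0\right) + 3}{3} = \frac{2 + 3}{3} = \frac{1}{3} \cdot 5 = \frac{5}{3} \approx 1.6667$)
$x{\left(U \right)} = 0$ ($x{\left(U \right)} = - 8 \left(U - U\right) = \left(-8\right) 0 = 0$)
$x{\left(N \right)} \left(-10 + 23\right) = 0 \left(-10 + 23\right) = 0 \cdot 13 = 0$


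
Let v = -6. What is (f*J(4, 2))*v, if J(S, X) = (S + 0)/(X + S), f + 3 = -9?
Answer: 48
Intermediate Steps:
f = -12 (f = -3 - 9 = -12)
J(S, X) = S/(S + X)
(f*J(4, 2))*v = -48/(4 + 2)*(-6) = -48/6*(-6) = -12*2/3*(-6) = -8*(-6) = 48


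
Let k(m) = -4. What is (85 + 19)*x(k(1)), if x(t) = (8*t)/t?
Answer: 832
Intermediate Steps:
x(t) = 8
(85 + 19)*x(k(1)) = (85 + 19)*8 = 104*8 = 832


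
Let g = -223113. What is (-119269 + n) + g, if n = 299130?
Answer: -43252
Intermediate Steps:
(-119269 + n) + g = (-119269 + 299130) - 223113 = 179861 - 223113 = -43252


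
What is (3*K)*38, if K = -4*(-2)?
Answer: 912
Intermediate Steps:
K = 8
(3*K)*38 = (3*8)*38 = 24*38 = 912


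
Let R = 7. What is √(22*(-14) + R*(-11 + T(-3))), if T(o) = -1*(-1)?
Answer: 3*I*√42 ≈ 19.442*I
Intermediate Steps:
T(o) = 1
√(22*(-14) + R*(-11 + T(-3))) = √(22*(-14) + 7*(-11 + 1)) = √(-308 + 7*(-10)) = √(-308 - 70) = √(-378) = 3*I*√42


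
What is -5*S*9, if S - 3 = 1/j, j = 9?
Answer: -140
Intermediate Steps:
S = 28/9 (S = 3 + 1/9 = 3 + ⅑ = 28/9 ≈ 3.1111)
-5*S*9 = -5*28/9*9 = -140/9*9 = -140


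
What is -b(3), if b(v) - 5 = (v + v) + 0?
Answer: -11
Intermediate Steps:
b(v) = 5 + 2*v (b(v) = 5 + ((v + v) + 0) = 5 + (2*v + 0) = 5 + 2*v)
-b(3) = -(5 + 2*3) = -(5 + 6) = -1*11 = -11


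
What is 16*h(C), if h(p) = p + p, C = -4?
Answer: -128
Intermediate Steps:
h(p) = 2*p
16*h(C) = 16*(2*(-4)) = 16*(-8) = -128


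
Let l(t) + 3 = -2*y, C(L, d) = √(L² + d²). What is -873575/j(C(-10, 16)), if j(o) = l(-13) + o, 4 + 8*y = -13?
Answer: 17471500/5671 - 27954400*√89/5671 ≈ -43423.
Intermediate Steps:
y = -17/8 (y = -½ + (⅛)*(-13) = -½ - 13/8 = -17/8 ≈ -2.1250)
l(t) = 5/4 (l(t) = -3 - 2*(-17/8) = -3 + 17/4 = 5/4)
j(o) = 5/4 + o
-873575/j(C(-10, 16)) = -873575/(5/4 + √((-10)² + 16²)) = -873575/(5/4 + √(100 + 256)) = -873575/(5/4 + √356) = -873575/(5/4 + 2*√89)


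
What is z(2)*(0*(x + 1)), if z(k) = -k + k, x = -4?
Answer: 0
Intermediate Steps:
z(k) = 0
z(2)*(0*(x + 1)) = 0*(0*(-4 + 1)) = 0*(0*(-3)) = 0*0 = 0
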